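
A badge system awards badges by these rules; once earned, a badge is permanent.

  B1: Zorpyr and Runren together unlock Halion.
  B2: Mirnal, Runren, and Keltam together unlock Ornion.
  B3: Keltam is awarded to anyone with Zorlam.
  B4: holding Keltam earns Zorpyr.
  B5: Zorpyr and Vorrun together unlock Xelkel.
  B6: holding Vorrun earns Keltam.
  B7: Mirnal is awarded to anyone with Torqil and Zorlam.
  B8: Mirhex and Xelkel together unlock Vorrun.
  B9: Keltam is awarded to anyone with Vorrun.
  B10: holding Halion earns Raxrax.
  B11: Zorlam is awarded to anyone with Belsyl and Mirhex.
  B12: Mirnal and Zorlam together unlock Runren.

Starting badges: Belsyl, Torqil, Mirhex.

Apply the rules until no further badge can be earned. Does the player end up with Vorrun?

Vorrun would need Mirhex and Xelkel (B8), but Xelkel is never earned.

No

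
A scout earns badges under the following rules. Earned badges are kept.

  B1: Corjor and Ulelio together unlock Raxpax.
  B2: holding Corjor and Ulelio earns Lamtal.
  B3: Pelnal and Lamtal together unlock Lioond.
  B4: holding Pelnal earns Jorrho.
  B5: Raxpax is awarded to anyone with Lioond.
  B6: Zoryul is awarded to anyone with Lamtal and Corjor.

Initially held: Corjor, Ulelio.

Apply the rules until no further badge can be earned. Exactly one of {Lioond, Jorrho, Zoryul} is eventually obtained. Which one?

Zoryul

With Corjor and Ulelio, Lamtal is earned (B2).
With Lamtal and Corjor, Zoryul is earned (B6).
Jorrho would need Pelnal (B4), but Pelnal is never earned. Lioond would need Pelnal and Lamtal (B3), but Pelnal is never earned.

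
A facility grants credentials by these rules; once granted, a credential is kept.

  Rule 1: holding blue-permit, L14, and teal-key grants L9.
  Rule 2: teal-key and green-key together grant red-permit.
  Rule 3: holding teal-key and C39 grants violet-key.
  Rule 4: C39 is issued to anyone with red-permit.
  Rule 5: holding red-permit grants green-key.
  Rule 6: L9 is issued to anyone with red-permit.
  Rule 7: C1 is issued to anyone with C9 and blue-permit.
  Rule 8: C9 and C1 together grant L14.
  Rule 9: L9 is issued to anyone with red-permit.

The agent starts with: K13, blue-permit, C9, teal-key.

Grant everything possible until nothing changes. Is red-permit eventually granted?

No

red-permit would need teal-key and green-key (Rule 2), but green-key is never granted.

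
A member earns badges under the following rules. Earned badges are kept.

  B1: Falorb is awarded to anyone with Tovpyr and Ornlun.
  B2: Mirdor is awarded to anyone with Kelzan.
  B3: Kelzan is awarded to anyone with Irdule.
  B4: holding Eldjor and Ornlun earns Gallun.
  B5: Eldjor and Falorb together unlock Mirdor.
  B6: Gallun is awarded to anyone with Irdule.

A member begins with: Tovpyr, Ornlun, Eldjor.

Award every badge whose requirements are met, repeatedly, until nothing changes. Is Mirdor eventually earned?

With Tovpyr and Ornlun, Falorb is earned (B1).
With Eldjor and Falorb, Mirdor is earned (B5).

Yes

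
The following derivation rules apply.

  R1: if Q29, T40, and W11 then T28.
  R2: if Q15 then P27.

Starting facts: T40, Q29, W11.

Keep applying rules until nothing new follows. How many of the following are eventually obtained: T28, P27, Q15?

Q29, T40, and W11 hold, so T28 follows (R1).
T28: reached.
P27 would need Q15 (R2), but Q15 is never established.
No rule produces Q15, and it is not given.
Reached: T28 — 1 of the 3.

1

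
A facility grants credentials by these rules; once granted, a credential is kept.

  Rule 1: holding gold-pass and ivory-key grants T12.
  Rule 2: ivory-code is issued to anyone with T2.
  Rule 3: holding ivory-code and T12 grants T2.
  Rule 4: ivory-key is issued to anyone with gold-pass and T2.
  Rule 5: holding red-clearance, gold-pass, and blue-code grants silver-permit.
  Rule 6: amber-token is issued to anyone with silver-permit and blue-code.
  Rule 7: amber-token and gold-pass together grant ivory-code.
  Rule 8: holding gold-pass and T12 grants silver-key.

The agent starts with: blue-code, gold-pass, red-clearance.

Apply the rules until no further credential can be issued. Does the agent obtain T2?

T2 would need ivory-code and T12 (Rule 3), but T12 is never granted.

No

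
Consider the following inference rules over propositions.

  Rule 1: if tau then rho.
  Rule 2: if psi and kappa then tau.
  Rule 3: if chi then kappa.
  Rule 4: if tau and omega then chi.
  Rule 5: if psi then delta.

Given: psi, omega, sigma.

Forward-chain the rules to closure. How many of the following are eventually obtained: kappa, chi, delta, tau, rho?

1

psi holds, so delta follows (Rule 5).
kappa would need chi (Rule 3), but chi is never established.
chi would need tau and omega (Rule 4), but tau is never established.
delta: reached.
tau would need psi and kappa (Rule 2), but kappa is never established.
rho would need tau (Rule 1), but tau is never established.
Reached: delta — 1 of the 5.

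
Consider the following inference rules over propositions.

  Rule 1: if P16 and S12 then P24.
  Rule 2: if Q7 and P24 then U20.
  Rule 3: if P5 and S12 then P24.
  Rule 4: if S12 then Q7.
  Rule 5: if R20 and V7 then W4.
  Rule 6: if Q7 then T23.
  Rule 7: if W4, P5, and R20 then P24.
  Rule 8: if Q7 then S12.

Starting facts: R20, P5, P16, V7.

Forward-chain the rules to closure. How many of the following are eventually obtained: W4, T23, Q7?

From R20 and V7, Rule 5 gives W4.
W4: reached.
T23 would need Q7 (Rule 6), but Q7 is never established.
Q7 would need S12 (Rule 4), but S12 is never established.
Reached: W4 — 1 of the 3.

1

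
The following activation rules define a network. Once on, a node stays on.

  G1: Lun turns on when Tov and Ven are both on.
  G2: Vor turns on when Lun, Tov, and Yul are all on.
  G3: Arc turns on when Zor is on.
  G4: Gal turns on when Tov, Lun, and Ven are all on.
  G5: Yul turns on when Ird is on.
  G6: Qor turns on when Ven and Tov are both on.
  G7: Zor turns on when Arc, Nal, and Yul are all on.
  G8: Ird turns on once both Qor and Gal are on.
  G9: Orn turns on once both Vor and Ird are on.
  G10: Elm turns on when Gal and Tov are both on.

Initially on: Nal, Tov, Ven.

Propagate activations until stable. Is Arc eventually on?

No

Arc would need Zor (G3), but Zor never turns on.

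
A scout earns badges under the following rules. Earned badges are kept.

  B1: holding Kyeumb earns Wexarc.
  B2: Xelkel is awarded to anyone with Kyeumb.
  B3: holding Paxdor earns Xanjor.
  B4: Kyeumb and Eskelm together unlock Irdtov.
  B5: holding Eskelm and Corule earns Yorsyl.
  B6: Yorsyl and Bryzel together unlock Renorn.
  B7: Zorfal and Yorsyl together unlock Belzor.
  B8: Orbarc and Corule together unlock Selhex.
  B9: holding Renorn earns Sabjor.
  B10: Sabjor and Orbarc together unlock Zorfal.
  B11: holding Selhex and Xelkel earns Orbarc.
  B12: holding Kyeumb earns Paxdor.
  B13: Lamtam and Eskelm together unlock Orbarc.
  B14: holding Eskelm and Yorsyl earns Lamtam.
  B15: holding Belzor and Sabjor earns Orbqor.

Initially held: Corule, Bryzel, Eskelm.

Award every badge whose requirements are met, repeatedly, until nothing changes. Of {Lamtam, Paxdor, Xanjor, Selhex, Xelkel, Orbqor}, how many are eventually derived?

With Eskelm and Corule, Yorsyl is earned (B5).
With Yorsyl and Bryzel, Renorn is earned (B6).
With Eskelm and Yorsyl, Lamtam is earned (B14).
With Renorn, Sabjor is earned (B9).
With Lamtam and Eskelm, Orbarc is earned (B13).
With Sabjor and Orbarc, Zorfal is earned (B10).
With Orbarc and Corule, Selhex is earned (B8).
With Zorfal and Yorsyl, Belzor is earned (B7).
With Belzor and Sabjor, Orbqor is earned (B15).
Lamtam: reached.
Paxdor would need Kyeumb (B12), but Kyeumb is never earned.
Xanjor would need Paxdor (B3), but Paxdor is never earned.
Selhex: reached.
Xelkel would need Kyeumb (B2), but Kyeumb is never earned.
Orbqor: reached.
Reached: Lamtam, Selhex, and Orbqor — 3 of the 6.

3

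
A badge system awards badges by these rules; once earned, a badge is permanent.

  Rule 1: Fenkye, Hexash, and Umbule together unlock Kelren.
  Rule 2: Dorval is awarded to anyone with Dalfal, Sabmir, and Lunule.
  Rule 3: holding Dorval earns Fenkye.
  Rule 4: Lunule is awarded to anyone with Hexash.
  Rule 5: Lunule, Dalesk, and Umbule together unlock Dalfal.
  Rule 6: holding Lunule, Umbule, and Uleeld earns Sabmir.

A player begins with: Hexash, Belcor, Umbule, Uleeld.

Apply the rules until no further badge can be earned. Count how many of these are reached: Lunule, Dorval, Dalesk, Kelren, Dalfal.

With Hexash, Lunule is earned (Rule 4).
Lunule: reached.
Dorval would need Dalfal, Sabmir, and Lunule (Rule 2), but Dalfal is never earned.
No rule produces Dalesk, and it is not given.
Kelren would need Fenkye, Hexash, and Umbule (Rule 1), but Fenkye is never earned.
Dalfal would need Lunule, Dalesk, and Umbule (Rule 5), but Dalesk is never earned.
Reached: Lunule — 1 of the 5.

1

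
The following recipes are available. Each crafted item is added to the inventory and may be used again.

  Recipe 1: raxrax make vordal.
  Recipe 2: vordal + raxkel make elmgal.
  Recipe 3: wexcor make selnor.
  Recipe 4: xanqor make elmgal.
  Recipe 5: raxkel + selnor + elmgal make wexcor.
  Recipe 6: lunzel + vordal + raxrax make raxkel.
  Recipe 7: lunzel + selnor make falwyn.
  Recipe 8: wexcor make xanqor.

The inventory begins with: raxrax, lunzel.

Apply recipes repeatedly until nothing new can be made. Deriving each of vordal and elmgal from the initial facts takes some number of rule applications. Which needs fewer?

vordal: raxrax → vordal (Recipe 1). [1 rule application]
elmgal: Using Recipe 1, raxrax makes vordal. Using Recipe 6, lunzel, vordal, and raxrax make raxkel. Using Recipe 2, vordal and raxkel make elmgal. [3 rule applications]
vordal needs fewer.

vordal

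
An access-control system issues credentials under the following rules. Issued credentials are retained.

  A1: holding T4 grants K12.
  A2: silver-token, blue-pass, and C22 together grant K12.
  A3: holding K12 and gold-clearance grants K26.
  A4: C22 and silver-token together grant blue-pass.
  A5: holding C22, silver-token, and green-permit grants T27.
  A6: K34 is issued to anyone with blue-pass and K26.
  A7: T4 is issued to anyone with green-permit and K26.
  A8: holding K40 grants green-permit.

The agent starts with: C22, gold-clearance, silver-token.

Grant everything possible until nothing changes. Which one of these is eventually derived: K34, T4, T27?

Holding C22 and silver-token grants blue-pass (A4).
Holding silver-token, blue-pass, and C22 grants K12 (A2).
Holding K12 and gold-clearance grants K26 (A3).
Holding blue-pass and K26 grants K34 (A6).
T27 would need C22, silver-token, and green-permit (A5), but green-permit is never granted. T4 would need green-permit and K26 (A7), but green-permit is never granted.

K34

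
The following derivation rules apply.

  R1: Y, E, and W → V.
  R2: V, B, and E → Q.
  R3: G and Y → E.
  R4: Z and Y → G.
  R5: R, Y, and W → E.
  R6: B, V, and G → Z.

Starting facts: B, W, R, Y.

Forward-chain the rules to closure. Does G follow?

G would need Z and Y (R4), but Z is never established.

No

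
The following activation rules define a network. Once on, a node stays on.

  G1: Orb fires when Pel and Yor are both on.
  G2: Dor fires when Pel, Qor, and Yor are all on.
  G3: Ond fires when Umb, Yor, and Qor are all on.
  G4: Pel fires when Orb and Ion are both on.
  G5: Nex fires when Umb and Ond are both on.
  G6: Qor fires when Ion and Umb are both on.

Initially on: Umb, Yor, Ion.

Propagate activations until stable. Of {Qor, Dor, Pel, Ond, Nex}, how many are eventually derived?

G6: Ion and Umb on → Qor on.
Umb, Yor, and Qor are on, so Ond fires (G3).
Umb and Ond are on, so Nex fires (G5).
Qor: reached.
Dor would need Pel, Qor, and Yor (G2), but Pel never turns on.
Pel would need Orb and Ion (G4), but Orb never turns on.
Ond: reached.
Nex: reached.
Reached: Qor, Ond, and Nex — 3 of the 5.

3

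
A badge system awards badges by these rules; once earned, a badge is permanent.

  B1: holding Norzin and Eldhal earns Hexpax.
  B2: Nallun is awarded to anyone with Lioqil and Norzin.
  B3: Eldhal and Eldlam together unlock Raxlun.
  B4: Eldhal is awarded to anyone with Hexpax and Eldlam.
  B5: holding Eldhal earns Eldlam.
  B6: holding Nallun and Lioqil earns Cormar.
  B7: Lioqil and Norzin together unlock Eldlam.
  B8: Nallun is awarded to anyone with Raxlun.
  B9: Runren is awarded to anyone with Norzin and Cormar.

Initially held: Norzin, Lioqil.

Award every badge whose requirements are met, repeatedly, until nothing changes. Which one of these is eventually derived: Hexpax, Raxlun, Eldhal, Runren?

Runren

With Lioqil and Norzin, Nallun is earned (B2).
With Nallun and Lioqil, Cormar is earned (B6).
With Norzin and Cormar, Runren is earned (B9).
Raxlun would need Eldhal and Eldlam (B3), but Eldhal is never earned. Eldhal would need Hexpax and Eldlam (B4), but Hexpax is never earned. Hexpax would need Norzin and Eldhal (B1), but Eldhal is never earned.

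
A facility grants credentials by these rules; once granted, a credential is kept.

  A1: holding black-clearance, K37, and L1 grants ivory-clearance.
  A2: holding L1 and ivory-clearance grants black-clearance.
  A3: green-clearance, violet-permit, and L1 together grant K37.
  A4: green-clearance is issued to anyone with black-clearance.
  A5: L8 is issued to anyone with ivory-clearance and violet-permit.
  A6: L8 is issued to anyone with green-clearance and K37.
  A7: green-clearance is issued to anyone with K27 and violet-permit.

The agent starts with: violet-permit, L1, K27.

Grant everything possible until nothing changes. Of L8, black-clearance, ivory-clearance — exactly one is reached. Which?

L8

Holding K27 and violet-permit grants green-clearance (A7).
Holding green-clearance, violet-permit, and L1 grants K37 (A3).
Holding green-clearance and K37 grants L8 (A6).
ivory-clearance would need black-clearance, K37, and L1 (A1), but black-clearance is never granted. black-clearance would need L1 and ivory-clearance (A2), but ivory-clearance is never granted.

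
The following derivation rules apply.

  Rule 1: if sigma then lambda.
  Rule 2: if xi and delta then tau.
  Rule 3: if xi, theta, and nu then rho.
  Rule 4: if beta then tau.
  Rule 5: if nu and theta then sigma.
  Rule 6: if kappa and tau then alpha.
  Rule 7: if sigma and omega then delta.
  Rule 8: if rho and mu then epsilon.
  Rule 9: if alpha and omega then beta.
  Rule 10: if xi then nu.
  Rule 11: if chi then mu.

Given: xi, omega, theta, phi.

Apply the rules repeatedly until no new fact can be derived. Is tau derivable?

Yes

xi holds, so nu follows (Rule 10).
From nu and theta, Rule 5 gives sigma.
sigma and omega hold, so delta follows (Rule 7).
From xi and delta, Rule 2 gives tau.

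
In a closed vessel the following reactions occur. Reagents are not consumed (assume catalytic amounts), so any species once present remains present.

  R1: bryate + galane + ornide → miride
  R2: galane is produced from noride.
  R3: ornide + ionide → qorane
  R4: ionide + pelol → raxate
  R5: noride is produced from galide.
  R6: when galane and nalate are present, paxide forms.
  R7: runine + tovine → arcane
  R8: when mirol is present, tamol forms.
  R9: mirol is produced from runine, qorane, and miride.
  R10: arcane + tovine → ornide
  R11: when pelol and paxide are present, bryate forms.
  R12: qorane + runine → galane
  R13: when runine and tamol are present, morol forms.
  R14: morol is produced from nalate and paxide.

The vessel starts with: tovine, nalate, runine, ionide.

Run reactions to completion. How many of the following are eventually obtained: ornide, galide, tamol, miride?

1

runine and tovine present → arcane forms (R7).
arcane and tovine present → ornide forms (R10).
ornide: reached.
No rule produces galide, and it is not given.
tamol would need mirol (R8), but mirol never forms.
miride would need bryate, galane, and ornide (R1), but bryate never forms.
Reached: ornide — 1 of the 4.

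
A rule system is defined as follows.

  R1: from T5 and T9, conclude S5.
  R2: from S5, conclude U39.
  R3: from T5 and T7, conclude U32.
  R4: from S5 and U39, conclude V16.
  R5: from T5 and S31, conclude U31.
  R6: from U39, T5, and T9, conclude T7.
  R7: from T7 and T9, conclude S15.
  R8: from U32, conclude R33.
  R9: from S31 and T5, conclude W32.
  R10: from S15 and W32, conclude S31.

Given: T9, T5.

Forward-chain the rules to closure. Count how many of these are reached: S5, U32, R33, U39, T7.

T5 and T9 hold, so S5 follows (R1).
S5 holds, so U39 follows (R2).
U39, T5, and T9 hold, so T7 follows (R6).
T5 and T7 hold, so U32 follows (R3).
U32 holds, so R33 follows (R8).
S5: reached.
U32: reached.
R33: reached.
U39: reached.
T7: reached.
All 5 are reached.

5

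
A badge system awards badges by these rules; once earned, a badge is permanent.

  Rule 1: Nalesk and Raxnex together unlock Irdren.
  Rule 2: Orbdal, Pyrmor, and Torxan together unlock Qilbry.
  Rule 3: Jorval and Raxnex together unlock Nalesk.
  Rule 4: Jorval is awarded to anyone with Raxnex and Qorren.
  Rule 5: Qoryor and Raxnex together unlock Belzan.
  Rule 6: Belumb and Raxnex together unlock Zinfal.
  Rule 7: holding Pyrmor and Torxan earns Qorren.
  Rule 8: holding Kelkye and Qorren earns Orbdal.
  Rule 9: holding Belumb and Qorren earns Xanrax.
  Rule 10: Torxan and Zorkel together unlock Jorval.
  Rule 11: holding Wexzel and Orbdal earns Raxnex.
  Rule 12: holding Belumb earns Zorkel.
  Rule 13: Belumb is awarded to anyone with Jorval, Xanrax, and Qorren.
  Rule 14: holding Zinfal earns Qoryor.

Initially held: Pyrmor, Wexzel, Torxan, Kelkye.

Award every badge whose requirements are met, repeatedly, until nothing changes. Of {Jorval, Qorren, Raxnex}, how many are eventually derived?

With Pyrmor and Torxan, Qorren is earned (Rule 7).
With Kelkye and Qorren, Orbdal is earned (Rule 8).
With Wexzel and Orbdal, Raxnex is earned (Rule 11).
With Raxnex and Qorren, Jorval is earned (Rule 4).
Jorval: reached.
Qorren: reached.
Raxnex: reached.
All 3 are reached.

3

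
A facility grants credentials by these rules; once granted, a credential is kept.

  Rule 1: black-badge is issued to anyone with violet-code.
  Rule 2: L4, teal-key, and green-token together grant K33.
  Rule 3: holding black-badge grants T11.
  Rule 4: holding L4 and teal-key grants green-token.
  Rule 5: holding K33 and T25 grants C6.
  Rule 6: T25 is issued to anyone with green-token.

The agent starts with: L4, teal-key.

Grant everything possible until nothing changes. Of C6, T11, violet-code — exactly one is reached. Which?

C6

Holding L4 and teal-key grants green-token (Rule 4).
Holding L4, teal-key, and green-token grants K33 (Rule 2).
Holding green-token grants T25 (Rule 6).
Holding K33 and T25 grants C6 (Rule 5).
No rule produces violet-code, and it is not given. T11 would need black-badge (Rule 3), but black-badge is never granted.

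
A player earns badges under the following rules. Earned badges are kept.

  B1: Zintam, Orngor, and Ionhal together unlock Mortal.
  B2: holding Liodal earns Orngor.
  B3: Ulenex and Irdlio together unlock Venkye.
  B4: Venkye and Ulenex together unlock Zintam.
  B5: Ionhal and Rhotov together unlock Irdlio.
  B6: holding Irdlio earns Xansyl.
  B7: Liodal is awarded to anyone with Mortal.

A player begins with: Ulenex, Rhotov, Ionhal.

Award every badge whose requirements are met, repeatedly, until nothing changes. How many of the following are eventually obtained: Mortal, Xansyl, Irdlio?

2

With Ionhal and Rhotov, Irdlio is earned (B5).
With Irdlio, Xansyl is earned (B6).
Mortal would need Zintam, Orngor, and Ionhal (B1), but Orngor is never earned.
Xansyl: reached.
Irdlio: reached.
Reached: Xansyl and Irdlio — 2 of the 3.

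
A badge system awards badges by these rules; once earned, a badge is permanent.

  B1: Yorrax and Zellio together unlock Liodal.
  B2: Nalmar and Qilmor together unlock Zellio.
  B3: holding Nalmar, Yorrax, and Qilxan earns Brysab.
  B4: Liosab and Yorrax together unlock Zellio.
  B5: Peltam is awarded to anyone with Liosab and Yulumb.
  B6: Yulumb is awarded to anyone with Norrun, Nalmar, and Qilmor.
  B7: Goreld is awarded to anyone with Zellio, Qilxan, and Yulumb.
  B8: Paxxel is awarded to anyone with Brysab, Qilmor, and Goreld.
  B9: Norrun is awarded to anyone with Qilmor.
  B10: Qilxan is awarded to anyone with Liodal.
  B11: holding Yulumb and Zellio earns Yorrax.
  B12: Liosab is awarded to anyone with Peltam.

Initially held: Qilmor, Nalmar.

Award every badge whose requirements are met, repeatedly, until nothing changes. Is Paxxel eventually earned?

With Qilmor, Norrun is earned (B9).
With Nalmar and Qilmor, Zellio is earned (B2).
With Norrun, Nalmar, and Qilmor, Yulumb is earned (B6).
With Yulumb and Zellio, Yorrax is earned (B11).
With Yorrax and Zellio, Liodal is earned (B1).
With Liodal, Qilxan is earned (B10).
With Zellio, Qilxan, and Yulumb, Goreld is earned (B7).
With Nalmar, Yorrax, and Qilxan, Brysab is earned (B3).
With Brysab, Qilmor, and Goreld, Paxxel is earned (B8).

Yes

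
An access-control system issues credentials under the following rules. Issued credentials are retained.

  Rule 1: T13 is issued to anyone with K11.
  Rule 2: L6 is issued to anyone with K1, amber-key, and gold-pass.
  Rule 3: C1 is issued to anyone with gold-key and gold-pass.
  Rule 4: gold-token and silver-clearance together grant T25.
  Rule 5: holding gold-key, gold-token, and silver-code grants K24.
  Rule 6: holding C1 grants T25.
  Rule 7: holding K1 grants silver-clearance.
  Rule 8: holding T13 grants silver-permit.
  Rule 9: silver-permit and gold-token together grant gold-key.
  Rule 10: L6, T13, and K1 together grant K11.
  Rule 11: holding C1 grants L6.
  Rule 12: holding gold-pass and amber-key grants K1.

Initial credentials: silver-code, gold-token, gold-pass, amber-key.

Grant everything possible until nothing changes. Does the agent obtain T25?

Holding gold-pass and amber-key grants K1 (Rule 12).
Holding K1 grants silver-clearance (Rule 7).
Holding gold-token and silver-clearance grants T25 (Rule 4).

Yes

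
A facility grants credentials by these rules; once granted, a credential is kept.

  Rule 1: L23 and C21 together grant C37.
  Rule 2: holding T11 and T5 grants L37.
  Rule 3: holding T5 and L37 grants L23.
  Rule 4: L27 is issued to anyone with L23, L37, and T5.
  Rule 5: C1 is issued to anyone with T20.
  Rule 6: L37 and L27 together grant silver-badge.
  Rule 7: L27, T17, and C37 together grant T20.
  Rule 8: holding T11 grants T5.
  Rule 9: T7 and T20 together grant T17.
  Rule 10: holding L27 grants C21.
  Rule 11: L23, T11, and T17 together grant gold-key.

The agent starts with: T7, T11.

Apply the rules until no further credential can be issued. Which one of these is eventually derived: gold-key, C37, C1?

C37

Holding T11 grants T5 (Rule 8).
Holding T11 and T5 grants L37 (Rule 2).
Holding T5 and L37 grants L23 (Rule 3).
Holding L23, L37, and T5 grants L27 (Rule 4).
Holding L27 grants C21 (Rule 10).
Holding L23 and C21 grants C37 (Rule 1).
gold-key would need L23, T11, and T17 (Rule 11), but T17 is never granted. C1 would need T20 (Rule 5), but T20 is never granted.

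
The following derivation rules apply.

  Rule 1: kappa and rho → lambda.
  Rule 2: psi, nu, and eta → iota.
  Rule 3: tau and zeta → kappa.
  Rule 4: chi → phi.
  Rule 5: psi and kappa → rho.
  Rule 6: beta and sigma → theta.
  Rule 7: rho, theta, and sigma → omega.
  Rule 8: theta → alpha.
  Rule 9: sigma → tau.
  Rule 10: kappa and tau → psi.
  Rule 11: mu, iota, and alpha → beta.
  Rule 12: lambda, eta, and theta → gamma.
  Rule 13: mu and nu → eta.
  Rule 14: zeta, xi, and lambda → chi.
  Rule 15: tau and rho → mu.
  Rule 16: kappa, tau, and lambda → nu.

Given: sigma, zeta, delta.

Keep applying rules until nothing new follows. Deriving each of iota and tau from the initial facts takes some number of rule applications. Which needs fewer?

tau

tau: sigma holds, so tau follows (Rule 9). [1 rule application]
iota: sigma holds, so tau follows (Rule 9). From tau and zeta, Rule 3 gives kappa. kappa and tau hold, so psi follows (Rule 10). From psi and kappa, Rule 5 gives rho. tau and rho hold, so mu follows (Rule 15). From kappa and rho, Rule 1 gives lambda. From kappa, tau, and lambda, Rule 16 gives nu. From mu and nu, Rule 13 gives eta. psi, nu, and eta hold, so iota follows (Rule 2). [9 rule applications]
tau needs fewer.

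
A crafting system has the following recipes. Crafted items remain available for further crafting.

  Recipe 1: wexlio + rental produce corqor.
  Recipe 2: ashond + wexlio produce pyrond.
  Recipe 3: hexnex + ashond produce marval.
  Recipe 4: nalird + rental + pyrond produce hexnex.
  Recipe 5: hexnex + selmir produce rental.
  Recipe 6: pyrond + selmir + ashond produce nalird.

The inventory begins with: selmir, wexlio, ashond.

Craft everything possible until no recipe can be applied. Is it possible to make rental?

rental would need hexnex and selmir (Recipe 5), but hexnex is never obtained.

No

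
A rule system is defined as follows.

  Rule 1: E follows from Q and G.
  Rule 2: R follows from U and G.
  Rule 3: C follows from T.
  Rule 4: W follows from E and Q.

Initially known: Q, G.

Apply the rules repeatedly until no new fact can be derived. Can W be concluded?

From Q and G, Rule 1 gives E.
E and Q hold, so W follows (Rule 4).

Yes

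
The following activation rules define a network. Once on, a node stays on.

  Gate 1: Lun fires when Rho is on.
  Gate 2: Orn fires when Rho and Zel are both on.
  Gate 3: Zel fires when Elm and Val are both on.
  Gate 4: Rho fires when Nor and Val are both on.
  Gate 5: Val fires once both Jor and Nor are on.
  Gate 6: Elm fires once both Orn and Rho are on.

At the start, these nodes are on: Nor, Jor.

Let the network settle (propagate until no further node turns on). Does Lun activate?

Gate 5: Jor and Nor on → Val on.
Gate 4: Nor and Val on → Rho on.
Rho is on, so Lun fires (Gate 1).

Yes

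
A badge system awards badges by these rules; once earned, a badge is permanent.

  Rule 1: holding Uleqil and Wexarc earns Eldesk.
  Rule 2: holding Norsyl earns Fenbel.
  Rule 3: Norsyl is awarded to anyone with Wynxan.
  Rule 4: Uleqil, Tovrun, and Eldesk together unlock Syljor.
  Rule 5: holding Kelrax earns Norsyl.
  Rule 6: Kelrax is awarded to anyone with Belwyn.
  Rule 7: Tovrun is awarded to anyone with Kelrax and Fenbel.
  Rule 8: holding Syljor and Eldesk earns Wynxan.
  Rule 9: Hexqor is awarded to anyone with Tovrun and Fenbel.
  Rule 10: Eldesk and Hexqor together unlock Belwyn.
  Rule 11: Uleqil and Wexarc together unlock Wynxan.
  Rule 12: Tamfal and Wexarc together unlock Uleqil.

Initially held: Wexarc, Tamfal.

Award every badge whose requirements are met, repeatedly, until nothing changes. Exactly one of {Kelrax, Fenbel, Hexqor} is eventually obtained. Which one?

Fenbel

With Tamfal and Wexarc, Uleqil is earned (Rule 12).
With Uleqil and Wexarc, Wynxan is earned (Rule 11).
With Wynxan, Norsyl is earned (Rule 3).
With Norsyl, Fenbel is earned (Rule 2).
Hexqor would need Tovrun and Fenbel (Rule 9), but Tovrun is never earned. Kelrax would need Belwyn (Rule 6), but Belwyn is never earned.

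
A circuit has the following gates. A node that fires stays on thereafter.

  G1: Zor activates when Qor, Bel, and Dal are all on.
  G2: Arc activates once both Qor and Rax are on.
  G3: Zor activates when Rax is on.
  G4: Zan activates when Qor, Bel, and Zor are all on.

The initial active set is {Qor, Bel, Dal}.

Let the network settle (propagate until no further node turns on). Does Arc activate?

Arc would need Qor and Rax (G2), but Rax never turns on.

No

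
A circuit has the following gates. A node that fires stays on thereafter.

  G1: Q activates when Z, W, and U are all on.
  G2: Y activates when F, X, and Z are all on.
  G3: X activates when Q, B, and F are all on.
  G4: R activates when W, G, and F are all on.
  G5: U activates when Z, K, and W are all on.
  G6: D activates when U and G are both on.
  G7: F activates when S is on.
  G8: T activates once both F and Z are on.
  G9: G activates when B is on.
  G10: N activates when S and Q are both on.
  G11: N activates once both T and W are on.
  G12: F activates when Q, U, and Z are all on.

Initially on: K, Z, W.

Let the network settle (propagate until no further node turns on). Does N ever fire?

Yes

Z, K, and W are on, so U activates (G5).
Z, W, and U are on, so Q activates (G1).
G12: Q, U, and Z on → F on.
G8: F and Z on → T on.
T and W are on, so N activates (G11).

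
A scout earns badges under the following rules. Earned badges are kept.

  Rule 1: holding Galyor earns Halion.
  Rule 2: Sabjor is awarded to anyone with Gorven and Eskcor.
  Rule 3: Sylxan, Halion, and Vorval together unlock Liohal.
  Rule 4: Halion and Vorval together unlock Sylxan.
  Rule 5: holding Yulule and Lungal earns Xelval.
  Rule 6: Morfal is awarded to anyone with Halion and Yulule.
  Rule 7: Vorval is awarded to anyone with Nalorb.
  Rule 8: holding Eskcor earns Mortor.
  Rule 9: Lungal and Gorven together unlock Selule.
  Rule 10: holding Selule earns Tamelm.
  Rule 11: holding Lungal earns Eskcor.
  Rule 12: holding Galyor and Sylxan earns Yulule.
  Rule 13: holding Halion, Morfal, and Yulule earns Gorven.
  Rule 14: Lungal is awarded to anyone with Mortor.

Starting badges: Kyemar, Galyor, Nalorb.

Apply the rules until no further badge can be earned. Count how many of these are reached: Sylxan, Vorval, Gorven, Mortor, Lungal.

3

With Galyor, Halion is earned (Rule 1).
With Nalorb, Vorval is earned (Rule 7).
With Halion and Vorval, Sylxan is earned (Rule 4).
With Galyor and Sylxan, Yulule is earned (Rule 12).
With Halion and Yulule, Morfal is earned (Rule 6).
With Halion, Morfal, and Yulule, Gorven is earned (Rule 13).
Sylxan: reached.
Vorval: reached.
Gorven: reached.
Mortor would need Eskcor (Rule 8), but Eskcor is never earned.
Lungal would need Mortor (Rule 14), but Mortor is never earned.
Reached: Sylxan, Vorval, and Gorven — 3 of the 5.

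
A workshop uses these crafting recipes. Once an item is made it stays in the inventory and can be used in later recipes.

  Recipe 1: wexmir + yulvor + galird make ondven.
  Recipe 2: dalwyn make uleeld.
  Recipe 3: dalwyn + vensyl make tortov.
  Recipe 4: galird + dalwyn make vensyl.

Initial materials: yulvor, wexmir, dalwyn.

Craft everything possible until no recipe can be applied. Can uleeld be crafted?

Yes

Using Recipe 2, dalwyn makes uleeld.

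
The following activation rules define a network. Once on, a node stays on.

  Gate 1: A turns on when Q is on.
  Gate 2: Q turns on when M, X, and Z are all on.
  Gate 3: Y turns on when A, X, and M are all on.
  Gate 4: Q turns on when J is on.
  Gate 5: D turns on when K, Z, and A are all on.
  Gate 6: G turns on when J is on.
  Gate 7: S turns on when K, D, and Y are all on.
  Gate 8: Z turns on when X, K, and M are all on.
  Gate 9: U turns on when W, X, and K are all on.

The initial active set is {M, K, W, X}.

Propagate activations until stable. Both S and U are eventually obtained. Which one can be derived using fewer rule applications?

U

U: W, X, and K are on, so U turns on (Gate 9). [1 rule application]
S: X, K, and M are on, so Z turns on (Gate 8). Gate 2: M, X, and Z on → Q on. Gate 1: Q on → A on. Gate 5: K, Z, and A on → D on. A, X, and M are on, so Y turns on (Gate 3). K, D, and Y are on, so S turns on (Gate 7). [6 rule applications]
U needs fewer.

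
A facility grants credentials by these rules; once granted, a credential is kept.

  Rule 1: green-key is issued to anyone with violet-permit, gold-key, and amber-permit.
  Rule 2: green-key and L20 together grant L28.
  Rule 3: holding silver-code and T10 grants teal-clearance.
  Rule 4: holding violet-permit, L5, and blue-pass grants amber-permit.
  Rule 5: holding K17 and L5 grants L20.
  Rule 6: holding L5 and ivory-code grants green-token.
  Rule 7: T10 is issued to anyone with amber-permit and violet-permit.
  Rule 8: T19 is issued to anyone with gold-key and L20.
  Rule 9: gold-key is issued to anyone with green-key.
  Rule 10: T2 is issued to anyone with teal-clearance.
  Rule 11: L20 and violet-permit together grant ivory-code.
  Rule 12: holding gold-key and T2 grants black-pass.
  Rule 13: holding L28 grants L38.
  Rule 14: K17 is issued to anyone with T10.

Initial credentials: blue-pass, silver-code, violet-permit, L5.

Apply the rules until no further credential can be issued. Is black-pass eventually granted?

No

black-pass would need gold-key and T2 (Rule 12), but gold-key is never granted.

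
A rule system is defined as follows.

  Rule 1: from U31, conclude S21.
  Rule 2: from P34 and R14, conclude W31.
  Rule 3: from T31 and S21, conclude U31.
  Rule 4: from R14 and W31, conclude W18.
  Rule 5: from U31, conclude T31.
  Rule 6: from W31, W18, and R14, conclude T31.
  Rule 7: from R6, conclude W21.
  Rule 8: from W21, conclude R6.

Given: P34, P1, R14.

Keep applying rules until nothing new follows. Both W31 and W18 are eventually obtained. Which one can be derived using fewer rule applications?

W31

W31: From P34 and R14, Rule 2 gives W31. [1 rule application]
W18: P34 and R14 hold, so W31 follows (Rule 2). From R14 and W31, Rule 4 gives W18. [2 rule applications]
W31 needs fewer.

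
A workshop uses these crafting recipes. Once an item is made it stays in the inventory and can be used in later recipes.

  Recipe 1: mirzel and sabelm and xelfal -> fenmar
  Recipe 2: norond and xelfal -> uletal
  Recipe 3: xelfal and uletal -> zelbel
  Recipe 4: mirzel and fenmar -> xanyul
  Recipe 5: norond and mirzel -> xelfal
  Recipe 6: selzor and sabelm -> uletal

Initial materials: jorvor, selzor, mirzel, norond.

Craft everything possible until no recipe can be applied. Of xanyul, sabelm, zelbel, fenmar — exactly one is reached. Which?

Using Recipe 5, norond and mirzel make xelfal.
Using Recipe 2, norond and xelfal make uletal.
xelfal and uletal -> zelbel (Recipe 3).
xanyul would need mirzel and fenmar (Recipe 4), but fenmar is never obtained. No rule produces sabelm, and it is not given. fenmar would need mirzel, sabelm, and xelfal (Recipe 1), but sabelm is never obtained.

zelbel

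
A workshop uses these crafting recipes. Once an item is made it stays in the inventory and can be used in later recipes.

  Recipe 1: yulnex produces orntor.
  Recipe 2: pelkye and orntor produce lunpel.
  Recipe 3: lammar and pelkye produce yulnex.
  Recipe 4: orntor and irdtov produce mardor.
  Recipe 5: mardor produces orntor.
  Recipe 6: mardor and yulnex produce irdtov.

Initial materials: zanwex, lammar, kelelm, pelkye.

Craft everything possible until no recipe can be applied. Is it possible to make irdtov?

irdtov would need mardor and yulnex (Recipe 6), but mardor is never obtained.

No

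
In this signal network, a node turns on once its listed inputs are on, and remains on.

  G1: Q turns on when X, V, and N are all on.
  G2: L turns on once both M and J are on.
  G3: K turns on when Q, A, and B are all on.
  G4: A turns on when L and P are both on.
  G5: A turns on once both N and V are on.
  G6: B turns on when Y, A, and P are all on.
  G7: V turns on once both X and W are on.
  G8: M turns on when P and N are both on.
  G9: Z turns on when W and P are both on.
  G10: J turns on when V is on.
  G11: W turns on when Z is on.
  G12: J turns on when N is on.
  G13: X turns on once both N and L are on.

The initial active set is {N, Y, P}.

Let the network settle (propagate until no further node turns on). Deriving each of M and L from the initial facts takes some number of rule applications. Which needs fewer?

M: G8: P and N on → M on. [1 rule application]
L: N is on, so J turns on (G12). G8: P and N on → M on. G2: M and J on → L on. [3 rule applications]
M needs fewer.

M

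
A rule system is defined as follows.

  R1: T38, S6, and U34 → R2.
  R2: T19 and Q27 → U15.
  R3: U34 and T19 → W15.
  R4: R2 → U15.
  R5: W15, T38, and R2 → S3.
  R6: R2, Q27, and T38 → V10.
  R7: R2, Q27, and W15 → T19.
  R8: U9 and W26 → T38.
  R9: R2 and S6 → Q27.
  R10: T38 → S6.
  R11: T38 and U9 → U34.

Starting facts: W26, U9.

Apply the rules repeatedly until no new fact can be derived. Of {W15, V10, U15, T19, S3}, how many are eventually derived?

2

From U9 and W26, R8 gives T38.
T38 holds, so S6 follows (R10).
From T38 and U9, R11 gives U34.
From T38, S6, and U34, R1 gives R2.
R2 holds, so U15 follows (R4).
From R2 and S6, R9 gives Q27.
From R2, Q27, and T38, R6 gives V10.
W15 would need U34 and T19 (R3), but T19 is never established.
V10: reached.
U15: reached.
T19 would need R2, Q27, and W15 (R7), but W15 is never established.
S3 would need W15, T38, and R2 (R5), but W15 is never established.
Reached: V10 and U15 — 2 of the 5.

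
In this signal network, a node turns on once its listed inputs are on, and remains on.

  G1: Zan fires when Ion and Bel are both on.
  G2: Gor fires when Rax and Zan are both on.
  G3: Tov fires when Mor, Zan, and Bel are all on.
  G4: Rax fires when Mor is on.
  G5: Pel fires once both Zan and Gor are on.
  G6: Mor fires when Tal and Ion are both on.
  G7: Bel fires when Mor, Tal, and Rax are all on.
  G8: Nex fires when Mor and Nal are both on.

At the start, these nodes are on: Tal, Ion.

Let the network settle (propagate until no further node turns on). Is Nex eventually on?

Nex would need Mor and Nal (G8), but Nal never turns on.

No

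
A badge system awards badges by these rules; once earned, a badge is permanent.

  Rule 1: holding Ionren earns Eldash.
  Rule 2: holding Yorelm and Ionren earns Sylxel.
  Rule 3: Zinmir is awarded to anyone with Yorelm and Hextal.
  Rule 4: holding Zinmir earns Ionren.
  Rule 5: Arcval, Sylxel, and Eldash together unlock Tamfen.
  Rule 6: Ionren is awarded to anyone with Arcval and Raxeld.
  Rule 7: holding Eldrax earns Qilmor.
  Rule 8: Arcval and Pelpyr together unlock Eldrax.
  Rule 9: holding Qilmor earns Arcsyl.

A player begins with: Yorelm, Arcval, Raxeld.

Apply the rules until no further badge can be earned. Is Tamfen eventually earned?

Yes

With Arcval and Raxeld, Ionren is earned (Rule 6).
With Yorelm and Ionren, Sylxel is earned (Rule 2).
With Ionren, Eldash is earned (Rule 1).
With Arcval, Sylxel, and Eldash, Tamfen is earned (Rule 5).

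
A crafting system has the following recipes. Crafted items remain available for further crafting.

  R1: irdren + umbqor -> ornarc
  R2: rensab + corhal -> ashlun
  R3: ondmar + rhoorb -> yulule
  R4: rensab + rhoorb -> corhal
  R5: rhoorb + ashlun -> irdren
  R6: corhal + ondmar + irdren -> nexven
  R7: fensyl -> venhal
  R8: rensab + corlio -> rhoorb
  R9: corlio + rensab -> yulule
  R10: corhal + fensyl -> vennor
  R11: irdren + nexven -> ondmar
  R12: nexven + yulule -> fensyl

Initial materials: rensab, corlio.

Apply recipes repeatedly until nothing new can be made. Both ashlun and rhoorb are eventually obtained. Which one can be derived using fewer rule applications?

rhoorb

rhoorb: rensab + corlio -> rhoorb (R8). [1 rule application]
ashlun: rensab + corlio -> rhoorb (R8). Using R4, rensab and rhoorb make corhal. rensab + corhal -> ashlun (R2). [3 rule applications]
rhoorb needs fewer.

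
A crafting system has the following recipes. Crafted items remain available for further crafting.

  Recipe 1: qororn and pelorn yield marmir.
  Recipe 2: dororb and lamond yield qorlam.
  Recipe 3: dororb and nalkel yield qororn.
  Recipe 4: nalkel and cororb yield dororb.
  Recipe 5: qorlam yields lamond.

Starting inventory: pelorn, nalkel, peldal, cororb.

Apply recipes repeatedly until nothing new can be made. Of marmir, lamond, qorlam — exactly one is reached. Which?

nalkel and cororb → dororb (Recipe 4).
dororb and nalkel → qororn (Recipe 3).
Using Recipe 1, qororn and pelorn make marmir.
qorlam would need dororb and lamond (Recipe 2), but lamond is never obtained. lamond would need qorlam (Recipe 5), but qorlam is never obtained.

marmir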